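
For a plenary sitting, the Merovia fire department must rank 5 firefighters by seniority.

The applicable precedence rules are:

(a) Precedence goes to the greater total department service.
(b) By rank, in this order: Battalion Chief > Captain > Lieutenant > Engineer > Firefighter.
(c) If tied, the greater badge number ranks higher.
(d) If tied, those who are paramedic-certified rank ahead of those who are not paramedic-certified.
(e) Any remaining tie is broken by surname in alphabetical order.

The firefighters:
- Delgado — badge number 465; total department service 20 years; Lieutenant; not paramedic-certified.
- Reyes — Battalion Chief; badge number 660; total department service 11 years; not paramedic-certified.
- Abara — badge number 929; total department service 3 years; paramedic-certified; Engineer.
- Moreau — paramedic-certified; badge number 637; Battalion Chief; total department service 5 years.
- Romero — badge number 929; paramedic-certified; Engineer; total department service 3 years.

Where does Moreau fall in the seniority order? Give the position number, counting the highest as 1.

3

By total department service (higher first): Delgado (20 years); then Reyes (11 years); then Moreau (5 years); then Abara and Romero (both 3 years).
Abara and Romero are each Engineer, so the next rule applies.
Abara and Romero both have badge number 929, so the next rule applies.
Abara and Romero are each paramedic-certified, so the next rule applies.
Among Abara and Romero, alphabetically by surname: Abara before Romero.
Order: Delgado, Reyes, Moreau, Abara, Romero. So position 3.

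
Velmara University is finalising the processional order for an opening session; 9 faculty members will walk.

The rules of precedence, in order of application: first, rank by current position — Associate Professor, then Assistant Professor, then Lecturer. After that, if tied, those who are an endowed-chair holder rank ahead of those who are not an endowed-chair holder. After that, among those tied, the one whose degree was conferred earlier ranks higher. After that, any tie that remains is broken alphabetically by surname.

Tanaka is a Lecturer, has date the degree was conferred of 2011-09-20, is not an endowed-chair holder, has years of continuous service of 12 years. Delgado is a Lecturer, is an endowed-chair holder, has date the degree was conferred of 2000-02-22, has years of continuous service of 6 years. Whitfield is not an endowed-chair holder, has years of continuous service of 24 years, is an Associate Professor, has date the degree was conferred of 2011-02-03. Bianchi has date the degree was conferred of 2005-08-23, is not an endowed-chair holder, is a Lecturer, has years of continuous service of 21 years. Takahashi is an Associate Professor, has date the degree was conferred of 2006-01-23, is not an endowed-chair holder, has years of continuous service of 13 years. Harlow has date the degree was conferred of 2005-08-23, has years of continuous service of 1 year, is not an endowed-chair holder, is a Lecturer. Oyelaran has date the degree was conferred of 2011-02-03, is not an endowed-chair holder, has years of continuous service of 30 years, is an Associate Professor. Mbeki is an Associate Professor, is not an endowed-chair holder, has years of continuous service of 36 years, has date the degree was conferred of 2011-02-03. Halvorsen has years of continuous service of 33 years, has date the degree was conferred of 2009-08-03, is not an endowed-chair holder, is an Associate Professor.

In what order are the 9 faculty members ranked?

Takahashi, Halvorsen, Mbeki, Oyelaran, Whitfield, Delgado, Bianchi, Harlow, Tanaka

By current position: Takahashi, Halvorsen, Mbeki, Oyelaran and Whitfield (Associate Professor); then Delgado, Bianchi, Harlow and Tanaka (Lecturer).
Takahashi, Halvorsen, Mbeki, Oyelaran and Whitfield are each not an endowed-chair holder, so the next rule applies.
Among Takahashi, Halvorsen, Mbeki, Oyelaran and Whitfield, by date the degree was conferred (earlier first): Takahashi (2006-01-23) before Halvorsen (2009-08-03) before Mbeki, Oyelaran and Whitfield (2011-02-03).
Among Mbeki, Oyelaran and Whitfield, alphabetically by surname: Mbeki before Oyelaran before Whitfield.
Among Delgado, Bianchi, Harlow and Tanaka, an endowed-chair holder before not an endowed-chair holder: Delgado (an endowed-chair holder) before Bianchi, Harlow and Tanaka (not an endowed-chair holder).
Among Bianchi, Harlow and Tanaka, by date the degree was conferred (earlier first): Bianchi and Harlow (2005-08-23) before Tanaka (2011-09-20).
Among Bianchi and Harlow, alphabetically by surname: Bianchi before Harlow.
Full order: Takahashi, Halvorsen, Mbeki, Oyelaran, Whitfield, Delgado, Bianchi, Harlow, Tanaka.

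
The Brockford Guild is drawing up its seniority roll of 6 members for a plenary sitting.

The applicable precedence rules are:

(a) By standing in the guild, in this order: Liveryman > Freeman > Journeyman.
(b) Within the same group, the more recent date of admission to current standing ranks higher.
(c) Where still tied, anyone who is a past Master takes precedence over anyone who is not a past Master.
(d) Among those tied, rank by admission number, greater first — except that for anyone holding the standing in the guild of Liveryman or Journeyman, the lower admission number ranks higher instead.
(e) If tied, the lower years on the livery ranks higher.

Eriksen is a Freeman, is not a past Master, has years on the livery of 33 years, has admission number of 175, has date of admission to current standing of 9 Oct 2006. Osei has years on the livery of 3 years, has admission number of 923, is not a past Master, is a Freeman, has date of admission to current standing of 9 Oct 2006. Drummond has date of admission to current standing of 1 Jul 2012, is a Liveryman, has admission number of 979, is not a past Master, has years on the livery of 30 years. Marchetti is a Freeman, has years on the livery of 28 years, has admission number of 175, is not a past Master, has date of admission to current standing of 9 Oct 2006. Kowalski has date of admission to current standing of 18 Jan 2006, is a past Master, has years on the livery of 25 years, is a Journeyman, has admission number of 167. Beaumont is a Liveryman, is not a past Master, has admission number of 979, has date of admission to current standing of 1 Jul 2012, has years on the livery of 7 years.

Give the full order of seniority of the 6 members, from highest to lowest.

By standing in the guild: Beaumont and Drummond (Liveryman); then Osei, Marchetti and Eriksen (Freeman); then Kowalski (Journeyman).
Beaumont and Drummond both have date of admission to current standing 1 Jul 2012, so the next rule applies.
Beaumont and Drummond are each not a past Master, so the next rule applies.
Beaumont and Drummond both have admission number 979, so the next rule applies.
Among Beaumont and Drummond, by years on the livery (lower first): Beaumont (7 years) before Drummond (30 years).
Osei, Marchetti and Eriksen all have date of admission to current standing 9 Oct 2006, so the next rule applies.
Osei, Marchetti and Eriksen are each not a past Master, so the next rule applies.
Among Osei, Marchetti and Eriksen, by admission number (higher first): Osei (923) before Marchetti and Eriksen (175).
Among Marchetti and Eriksen, by years on the livery (lower first): Marchetti (28 years) before Eriksen (33 years).
Full order: Beaumont, Drummond, Osei, Marchetti, Eriksen, Kowalski.

Beaumont, Drummond, Osei, Marchetti, Eriksen, Kowalski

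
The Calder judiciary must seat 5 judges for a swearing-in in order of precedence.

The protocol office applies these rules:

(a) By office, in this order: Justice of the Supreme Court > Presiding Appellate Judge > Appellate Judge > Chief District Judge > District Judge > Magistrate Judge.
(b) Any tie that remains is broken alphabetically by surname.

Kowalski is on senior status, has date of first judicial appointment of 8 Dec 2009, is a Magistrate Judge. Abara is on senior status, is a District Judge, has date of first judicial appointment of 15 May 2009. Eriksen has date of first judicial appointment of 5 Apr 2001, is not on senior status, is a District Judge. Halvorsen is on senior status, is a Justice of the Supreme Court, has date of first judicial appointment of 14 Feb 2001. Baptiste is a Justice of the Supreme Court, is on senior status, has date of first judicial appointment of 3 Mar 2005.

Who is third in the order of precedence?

Abara

By office: Baptiste and Halvorsen (Justice of the Supreme Court); then Abara and Eriksen (District Judge); then Kowalski (Magistrate Judge).
Among Baptiste and Halvorsen, alphabetically by surname: Baptiste before Halvorsen.
Among Abara and Eriksen, alphabetically by surname: Abara before Eriksen.
Order: Baptiste, Halvorsen, Abara, Eriksen, Kowalski.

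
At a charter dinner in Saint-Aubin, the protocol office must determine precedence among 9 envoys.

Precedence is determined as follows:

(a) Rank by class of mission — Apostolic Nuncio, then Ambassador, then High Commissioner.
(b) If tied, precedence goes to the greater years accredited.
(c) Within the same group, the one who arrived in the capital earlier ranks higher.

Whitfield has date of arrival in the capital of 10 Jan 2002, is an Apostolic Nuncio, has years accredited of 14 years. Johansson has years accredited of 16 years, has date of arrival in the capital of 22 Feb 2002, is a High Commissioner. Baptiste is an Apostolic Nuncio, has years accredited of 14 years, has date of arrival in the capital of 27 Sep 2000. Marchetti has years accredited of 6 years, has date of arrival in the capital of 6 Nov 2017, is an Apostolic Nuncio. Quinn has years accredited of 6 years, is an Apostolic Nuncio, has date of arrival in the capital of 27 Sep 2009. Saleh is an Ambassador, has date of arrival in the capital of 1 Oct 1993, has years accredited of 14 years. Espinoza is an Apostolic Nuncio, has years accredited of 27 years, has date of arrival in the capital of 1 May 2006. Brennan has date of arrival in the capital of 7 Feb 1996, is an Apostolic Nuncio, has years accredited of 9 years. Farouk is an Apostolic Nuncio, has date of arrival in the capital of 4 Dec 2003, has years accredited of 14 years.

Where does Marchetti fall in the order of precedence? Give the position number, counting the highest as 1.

7

By class of mission: Espinoza, Baptiste, Whitfield, Farouk, Brennan, Quinn and Marchetti (Apostolic Nuncio); then Saleh (Ambassador); then Johansson (High Commissioner).
Among Espinoza, Baptiste, Whitfield, Farouk, Brennan, Quinn and Marchetti, by years accredited (higher first): Espinoza (27 years) before Baptiste, Whitfield and Farouk (14 years) before Brennan (9 years) before Quinn and Marchetti (6 years).
Among Baptiste, Whitfield and Farouk, by date of arrival in the capital (earlier first): Baptiste (27 Sep 2000) before Whitfield (10 Jan 2002) before Farouk (4 Dec 2003).
Among Quinn and Marchetti, by date of arrival in the capital (earlier first): Quinn (27 Sep 2009) before Marchetti (6 Nov 2017).
Order: Espinoza, Baptiste, Whitfield, Farouk, Brennan, Quinn, Marchetti, Saleh, Johansson. So position 7.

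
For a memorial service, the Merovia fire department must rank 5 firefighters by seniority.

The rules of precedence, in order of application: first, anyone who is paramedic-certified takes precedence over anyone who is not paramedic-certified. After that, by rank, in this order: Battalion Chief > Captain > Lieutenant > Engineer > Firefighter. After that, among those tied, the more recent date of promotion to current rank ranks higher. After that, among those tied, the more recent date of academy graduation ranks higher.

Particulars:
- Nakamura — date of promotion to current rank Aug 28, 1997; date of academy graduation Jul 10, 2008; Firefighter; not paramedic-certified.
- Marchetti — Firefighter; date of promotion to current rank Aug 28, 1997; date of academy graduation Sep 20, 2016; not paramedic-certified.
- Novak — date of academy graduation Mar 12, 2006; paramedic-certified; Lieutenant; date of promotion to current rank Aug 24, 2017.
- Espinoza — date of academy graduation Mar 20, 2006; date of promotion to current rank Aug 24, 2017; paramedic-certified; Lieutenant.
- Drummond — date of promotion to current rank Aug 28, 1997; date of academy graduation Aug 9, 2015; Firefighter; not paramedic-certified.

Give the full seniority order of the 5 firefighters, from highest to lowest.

By the first rule: Espinoza and Novak (both paramedic-certified); then Marchetti, Drummond and Nakamura (each not paramedic-certified).
Espinoza and Novak are each Lieutenant, so the next rule applies.
Espinoza and Novak both have date of promotion to current rank Aug 24, 2017, so the next rule applies.
Among Espinoza and Novak, by date of academy graduation (later first): Espinoza (Mar 20, 2006) before Novak (Mar 12, 2006).
Marchetti, Drummond and Nakamura are each Firefighter, so the next rule applies.
Marchetti, Drummond and Nakamura all have date of promotion to current rank Aug 28, 1997, so the next rule applies.
Among Marchetti, Drummond and Nakamura, by date of academy graduation (later first): Marchetti (Sep 20, 2016) before Drummond (Aug 9, 2015) before Nakamura (Jul 10, 2008).
Full order: Espinoza, Novak, Marchetti, Drummond, Nakamura.

Espinoza, Novak, Marchetti, Drummond, Nakamura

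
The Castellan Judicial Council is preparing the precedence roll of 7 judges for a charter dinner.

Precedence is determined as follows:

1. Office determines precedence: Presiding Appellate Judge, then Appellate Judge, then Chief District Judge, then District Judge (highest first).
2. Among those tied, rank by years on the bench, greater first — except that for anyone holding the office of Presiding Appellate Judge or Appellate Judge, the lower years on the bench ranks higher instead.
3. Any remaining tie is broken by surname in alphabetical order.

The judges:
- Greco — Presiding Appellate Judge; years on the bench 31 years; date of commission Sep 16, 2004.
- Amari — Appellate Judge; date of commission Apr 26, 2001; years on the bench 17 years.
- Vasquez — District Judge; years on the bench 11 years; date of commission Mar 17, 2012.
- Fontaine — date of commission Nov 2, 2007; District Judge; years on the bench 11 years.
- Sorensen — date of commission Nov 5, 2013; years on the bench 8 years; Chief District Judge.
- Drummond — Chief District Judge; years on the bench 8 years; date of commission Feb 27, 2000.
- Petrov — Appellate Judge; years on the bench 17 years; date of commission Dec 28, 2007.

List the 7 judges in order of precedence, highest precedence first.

By office: Greco (Presiding Appellate Judge); then Amari and Petrov (Appellate Judge); then Drummond and Sorensen (Chief District Judge); then Fontaine and Vasquez (District Judge).
Amari and Petrov both have years on the bench 17 years, so the next rule applies.
Among Amari and Petrov, alphabetically by surname: Amari before Petrov.
Drummond and Sorensen both have years on the bench 8 years, so the next rule applies.
Among Drummond and Sorensen, alphabetically by surname: Drummond before Sorensen.
Fontaine and Vasquez both have years on the bench 11 years, so the next rule applies.
Among Fontaine and Vasquez, alphabetically by surname: Fontaine before Vasquez.
Full order: Greco, Amari, Petrov, Drummond, Sorensen, Fontaine, Vasquez.

Greco, Amari, Petrov, Drummond, Sorensen, Fontaine, Vasquez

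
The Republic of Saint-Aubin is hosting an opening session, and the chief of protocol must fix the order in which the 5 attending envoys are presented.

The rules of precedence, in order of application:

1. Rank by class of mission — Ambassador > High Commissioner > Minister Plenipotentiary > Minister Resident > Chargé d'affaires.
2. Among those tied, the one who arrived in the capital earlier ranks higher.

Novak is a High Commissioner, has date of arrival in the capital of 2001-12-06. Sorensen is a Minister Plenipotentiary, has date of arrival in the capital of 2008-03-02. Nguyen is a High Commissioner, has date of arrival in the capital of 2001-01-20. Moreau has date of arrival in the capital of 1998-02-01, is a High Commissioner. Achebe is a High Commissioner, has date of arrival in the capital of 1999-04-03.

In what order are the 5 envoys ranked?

Moreau, Achebe, Nguyen, Novak, Sorensen

By class of mission: Moreau, Achebe, Nguyen and Novak (High Commissioner); then Sorensen (Minister Plenipotentiary).
Among Moreau, Achebe, Nguyen and Novak, by date of arrival in the capital (earlier first): Moreau (1998-02-01) before Achebe (1999-04-03) before Nguyen (2001-01-20) before Novak (2001-12-06).
Full order: Moreau, Achebe, Nguyen, Novak, Sorensen.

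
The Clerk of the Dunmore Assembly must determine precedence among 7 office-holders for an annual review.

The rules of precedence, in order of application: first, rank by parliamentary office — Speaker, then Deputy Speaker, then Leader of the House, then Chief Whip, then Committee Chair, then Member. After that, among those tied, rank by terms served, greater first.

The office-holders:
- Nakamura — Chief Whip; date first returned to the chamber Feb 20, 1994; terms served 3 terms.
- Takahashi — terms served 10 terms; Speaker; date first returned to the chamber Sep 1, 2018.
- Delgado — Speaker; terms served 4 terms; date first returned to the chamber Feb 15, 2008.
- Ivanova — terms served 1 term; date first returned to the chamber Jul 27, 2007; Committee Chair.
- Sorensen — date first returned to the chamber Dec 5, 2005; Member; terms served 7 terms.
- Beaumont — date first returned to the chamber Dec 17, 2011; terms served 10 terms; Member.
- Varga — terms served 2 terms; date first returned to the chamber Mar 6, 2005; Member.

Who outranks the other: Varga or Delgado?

Delgado

By parliamentary office: Takahashi and Delgado (Speaker); then Nakamura (Chief Whip); then Ivanova (Committee Chair); then Beaumont, Sorensen and Varga (Member).
Among Takahashi and Delgado, by terms served (higher first): Takahashi (10 terms) before Delgado (4 terms).
Among Beaumont, Sorensen and Varga, by terms served (higher first): Beaumont (10 terms) before Sorensen (7 terms) before Varga (2 terms).
So Delgado takes precedence.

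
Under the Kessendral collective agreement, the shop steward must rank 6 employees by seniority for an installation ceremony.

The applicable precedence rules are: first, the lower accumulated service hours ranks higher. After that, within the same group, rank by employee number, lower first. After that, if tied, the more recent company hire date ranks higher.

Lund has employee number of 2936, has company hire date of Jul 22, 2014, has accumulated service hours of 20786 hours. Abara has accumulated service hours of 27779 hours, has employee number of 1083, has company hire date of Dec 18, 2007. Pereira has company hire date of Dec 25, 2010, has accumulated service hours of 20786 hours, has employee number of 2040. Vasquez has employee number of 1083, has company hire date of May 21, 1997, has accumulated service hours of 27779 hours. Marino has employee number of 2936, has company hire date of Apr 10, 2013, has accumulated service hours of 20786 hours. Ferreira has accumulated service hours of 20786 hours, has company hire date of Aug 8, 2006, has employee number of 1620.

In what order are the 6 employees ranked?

By accumulated service hours (lower first): Ferreira, Pereira, Lund and Marino (each 20786 hours); then Abara and Vasquez (both 27779 hours).
Among Ferreira, Pereira, Lund and Marino, by employee number (lower first): Ferreira (1620) before Pereira (2040) before Lund and Marino (2936).
Among Lund and Marino, by company hire date (later first): Lund (Jul 22, 2014) before Marino (Apr 10, 2013).
Abara and Vasquez both have employee number 1083, so the next rule applies.
Among Abara and Vasquez, by company hire date (later first): Abara (Dec 18, 2007) before Vasquez (May 21, 1997).
Full order: Ferreira, Pereira, Lund, Marino, Abara, Vasquez.

Ferreira, Pereira, Lund, Marino, Abara, Vasquez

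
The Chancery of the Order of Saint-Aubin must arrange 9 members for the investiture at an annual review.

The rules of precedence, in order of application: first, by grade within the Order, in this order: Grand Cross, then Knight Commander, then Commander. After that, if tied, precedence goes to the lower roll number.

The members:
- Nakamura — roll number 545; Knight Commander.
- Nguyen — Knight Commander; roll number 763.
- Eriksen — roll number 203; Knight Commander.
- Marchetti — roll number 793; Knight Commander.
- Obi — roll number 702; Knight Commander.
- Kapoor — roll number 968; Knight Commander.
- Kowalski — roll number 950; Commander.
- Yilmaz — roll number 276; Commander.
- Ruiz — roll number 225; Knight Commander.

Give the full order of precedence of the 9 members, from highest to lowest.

By grade within the Order: Eriksen, Ruiz, Nakamura, Obi, Nguyen, Marchetti and Kapoor (Knight Commander); then Yilmaz and Kowalski (Commander).
Among Eriksen, Ruiz, Nakamura, Obi, Nguyen, Marchetti and Kapoor, by roll number (lower first): Eriksen (203) before Ruiz (225) before Nakamura (545) before Obi (702) before Nguyen (763) before Marchetti (793) before Kapoor (968).
Among Yilmaz and Kowalski, by roll number (lower first): Yilmaz (276) before Kowalski (950).
Full order: Eriksen, Ruiz, Nakamura, Obi, Nguyen, Marchetti, Kapoor, Yilmaz, Kowalski.

Eriksen, Ruiz, Nakamura, Obi, Nguyen, Marchetti, Kapoor, Yilmaz, Kowalski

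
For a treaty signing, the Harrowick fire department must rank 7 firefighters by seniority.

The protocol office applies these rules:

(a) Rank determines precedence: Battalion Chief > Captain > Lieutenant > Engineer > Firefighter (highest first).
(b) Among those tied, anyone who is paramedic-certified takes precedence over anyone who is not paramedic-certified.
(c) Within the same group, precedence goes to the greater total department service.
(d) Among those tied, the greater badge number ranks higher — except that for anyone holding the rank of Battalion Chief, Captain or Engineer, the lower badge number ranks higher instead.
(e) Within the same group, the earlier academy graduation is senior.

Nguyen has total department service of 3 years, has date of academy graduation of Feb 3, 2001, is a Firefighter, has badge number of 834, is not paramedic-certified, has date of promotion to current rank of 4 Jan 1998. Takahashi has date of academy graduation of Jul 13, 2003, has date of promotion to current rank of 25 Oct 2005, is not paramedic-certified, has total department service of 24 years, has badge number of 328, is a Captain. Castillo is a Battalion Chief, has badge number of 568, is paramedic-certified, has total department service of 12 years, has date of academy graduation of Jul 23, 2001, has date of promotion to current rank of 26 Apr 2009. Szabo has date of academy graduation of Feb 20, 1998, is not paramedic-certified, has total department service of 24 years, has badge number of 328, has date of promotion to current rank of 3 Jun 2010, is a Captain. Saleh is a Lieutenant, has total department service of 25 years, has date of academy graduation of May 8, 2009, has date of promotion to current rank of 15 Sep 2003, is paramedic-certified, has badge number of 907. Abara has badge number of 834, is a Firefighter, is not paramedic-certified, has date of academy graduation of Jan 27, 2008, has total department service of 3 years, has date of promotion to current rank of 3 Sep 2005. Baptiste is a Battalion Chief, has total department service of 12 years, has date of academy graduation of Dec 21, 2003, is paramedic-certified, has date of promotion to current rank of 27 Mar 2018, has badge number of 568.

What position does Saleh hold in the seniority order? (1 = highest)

By rank: Castillo and Baptiste (Battalion Chief); then Szabo and Takahashi (Captain); then Saleh (Lieutenant); then Nguyen and Abara (Firefighter).
Castillo and Baptiste are each paramedic-certified, so the next rule applies.
Castillo and Baptiste both have total department service 12 years, so the next rule applies.
Castillo and Baptiste both have badge number 568, so the next rule applies.
Among Castillo and Baptiste, by date of academy graduation (earlier first): Castillo (Jul 23, 2001) before Baptiste (Dec 21, 2003).
Szabo and Takahashi are each not paramedic-certified, so the next rule applies.
Szabo and Takahashi both have total department service 24 years, so the next rule applies.
Szabo and Takahashi both have badge number 328, so the next rule applies.
Among Szabo and Takahashi, by date of academy graduation (earlier first): Szabo (Feb 20, 1998) before Takahashi (Jul 13, 2003).
Nguyen and Abara are each not paramedic-certified, so the next rule applies.
Nguyen and Abara both have total department service 3 years, so the next rule applies.
Nguyen and Abara both have badge number 834, so the next rule applies.
Among Nguyen and Abara, by date of academy graduation (earlier first): Nguyen (Feb 3, 2001) before Abara (Jan 27, 2008).
Order: Castillo, Baptiste, Szabo, Takahashi, Saleh, Nguyen, Abara. So position 5.

5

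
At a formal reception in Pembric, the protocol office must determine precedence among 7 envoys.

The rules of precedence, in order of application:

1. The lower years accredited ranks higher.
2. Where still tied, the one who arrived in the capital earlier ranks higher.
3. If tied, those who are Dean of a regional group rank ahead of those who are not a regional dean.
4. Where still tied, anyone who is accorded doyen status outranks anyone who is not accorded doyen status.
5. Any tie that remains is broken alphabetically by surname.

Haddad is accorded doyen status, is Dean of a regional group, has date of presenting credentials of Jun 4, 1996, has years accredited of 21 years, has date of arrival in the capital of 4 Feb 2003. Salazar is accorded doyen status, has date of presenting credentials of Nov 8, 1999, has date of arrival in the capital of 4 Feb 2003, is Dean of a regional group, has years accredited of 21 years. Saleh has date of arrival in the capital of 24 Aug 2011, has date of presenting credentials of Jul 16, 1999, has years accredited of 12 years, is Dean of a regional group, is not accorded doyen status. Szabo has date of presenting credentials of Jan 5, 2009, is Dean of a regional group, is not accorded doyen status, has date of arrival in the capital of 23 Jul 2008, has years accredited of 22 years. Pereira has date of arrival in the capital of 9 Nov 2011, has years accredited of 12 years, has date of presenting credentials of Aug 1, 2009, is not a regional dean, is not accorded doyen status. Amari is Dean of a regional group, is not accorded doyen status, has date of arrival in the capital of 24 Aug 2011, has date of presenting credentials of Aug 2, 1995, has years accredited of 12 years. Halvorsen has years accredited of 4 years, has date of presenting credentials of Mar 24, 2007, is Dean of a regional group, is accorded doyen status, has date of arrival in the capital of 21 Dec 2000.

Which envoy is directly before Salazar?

Haddad

By years accredited (lower first): Halvorsen (4 years); then Amari, Saleh and Pereira (each 12 years); then Haddad and Salazar (both 21 years); then Szabo (22 years).
Among Amari, Saleh and Pereira, by date of arrival in the capital (earlier first): Amari and Saleh (24 Aug 2011) before Pereira (9 Nov 2011).
Amari and Saleh are each Dean of a regional group, so the next rule applies.
Amari and Saleh are each not accorded doyen status, so the next rule applies.
Among Amari and Saleh, alphabetically by surname: Amari before Saleh.
Haddad and Salazar both have date of arrival in the capital 4 Feb 2003, so the next rule applies.
Haddad and Salazar are each Dean of a regional group, so the next rule applies.
Haddad and Salazar are each accorded doyen status, so the next rule applies.
Among Haddad and Salazar, alphabetically by surname: Haddad before Salazar.
Order: Halvorsen, Amari, Saleh, Pereira, Haddad, Salazar, Szabo.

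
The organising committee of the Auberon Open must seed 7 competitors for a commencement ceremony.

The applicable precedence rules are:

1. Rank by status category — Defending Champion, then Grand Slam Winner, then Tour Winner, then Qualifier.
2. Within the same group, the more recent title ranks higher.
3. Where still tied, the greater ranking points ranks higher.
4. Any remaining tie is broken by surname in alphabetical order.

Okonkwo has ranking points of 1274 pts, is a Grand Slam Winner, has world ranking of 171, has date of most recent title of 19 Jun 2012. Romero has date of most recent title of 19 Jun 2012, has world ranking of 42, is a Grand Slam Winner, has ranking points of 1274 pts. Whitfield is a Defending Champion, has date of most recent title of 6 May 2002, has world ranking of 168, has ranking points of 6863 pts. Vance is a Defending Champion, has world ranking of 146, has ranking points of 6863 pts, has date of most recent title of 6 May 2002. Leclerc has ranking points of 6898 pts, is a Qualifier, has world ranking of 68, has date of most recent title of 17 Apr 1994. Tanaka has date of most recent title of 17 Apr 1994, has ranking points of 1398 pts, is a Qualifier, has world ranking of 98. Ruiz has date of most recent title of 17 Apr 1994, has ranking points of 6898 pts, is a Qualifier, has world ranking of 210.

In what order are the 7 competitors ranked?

Vance, Whitfield, Okonkwo, Romero, Leclerc, Ruiz, Tanaka

By status category: Vance and Whitfield (Defending Champion); then Okonkwo and Romero (Grand Slam Winner); then Leclerc, Ruiz and Tanaka (Qualifier).
Vance and Whitfield both have date of most recent title 6 May 2002, so the next rule applies.
Vance and Whitfield both have ranking points 6863 pts, so the next rule applies.
Among Vance and Whitfield, alphabetically by surname: Vance before Whitfield.
Okonkwo and Romero both have date of most recent title 19 Jun 2012, so the next rule applies.
Okonkwo and Romero both have ranking points 1274 pts, so the next rule applies.
Among Okonkwo and Romero, alphabetically by surname: Okonkwo before Romero.
Leclerc, Ruiz and Tanaka all have date of most recent title 17 Apr 1994, so the next rule applies.
Among Leclerc, Ruiz and Tanaka, by ranking points (higher first): Leclerc and Ruiz (6898 pts) before Tanaka (1398 pts).
Among Leclerc and Ruiz, alphabetically by surname: Leclerc before Ruiz.
Full order: Vance, Whitfield, Okonkwo, Romero, Leclerc, Ruiz, Tanaka.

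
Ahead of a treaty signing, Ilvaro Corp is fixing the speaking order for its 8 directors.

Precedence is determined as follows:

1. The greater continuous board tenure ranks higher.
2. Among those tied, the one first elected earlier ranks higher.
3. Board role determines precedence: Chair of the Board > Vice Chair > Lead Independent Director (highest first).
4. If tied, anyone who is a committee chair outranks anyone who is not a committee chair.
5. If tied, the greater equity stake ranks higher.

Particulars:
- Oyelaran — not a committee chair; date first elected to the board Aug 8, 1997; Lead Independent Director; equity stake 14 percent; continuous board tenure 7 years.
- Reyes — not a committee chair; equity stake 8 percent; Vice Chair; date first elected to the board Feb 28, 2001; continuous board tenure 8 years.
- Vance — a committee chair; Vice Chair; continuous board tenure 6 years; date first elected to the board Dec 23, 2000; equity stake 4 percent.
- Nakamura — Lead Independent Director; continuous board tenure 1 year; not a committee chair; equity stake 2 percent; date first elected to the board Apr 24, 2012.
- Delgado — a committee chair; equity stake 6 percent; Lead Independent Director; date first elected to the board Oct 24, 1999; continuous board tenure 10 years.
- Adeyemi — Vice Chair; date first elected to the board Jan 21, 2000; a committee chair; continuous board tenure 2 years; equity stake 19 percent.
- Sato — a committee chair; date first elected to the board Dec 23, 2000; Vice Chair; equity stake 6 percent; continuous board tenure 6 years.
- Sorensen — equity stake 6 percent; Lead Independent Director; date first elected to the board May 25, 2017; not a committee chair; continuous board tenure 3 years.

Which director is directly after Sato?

Vance

By continuous board tenure (higher first): Delgado (10 years); then Reyes (8 years); then Oyelaran (7 years); then Sato and Vance (both 6 years); then Sorensen (3 years); then Adeyemi (2 years); then Nakamura (1 year).
Sato and Vance both have date first elected to the board Dec 23, 2000, so the next rule applies.
Sato and Vance are each Vice Chair, so the next rule applies.
Sato and Vance are each a committee chair, so the next rule applies.
Among Sato and Vance, by equity stake (higher first): Sato (6 percent) before Vance (4 percent).
Order: Delgado, Reyes, Oyelaran, Sato, Vance, Sorensen, Adeyemi, Nakamura.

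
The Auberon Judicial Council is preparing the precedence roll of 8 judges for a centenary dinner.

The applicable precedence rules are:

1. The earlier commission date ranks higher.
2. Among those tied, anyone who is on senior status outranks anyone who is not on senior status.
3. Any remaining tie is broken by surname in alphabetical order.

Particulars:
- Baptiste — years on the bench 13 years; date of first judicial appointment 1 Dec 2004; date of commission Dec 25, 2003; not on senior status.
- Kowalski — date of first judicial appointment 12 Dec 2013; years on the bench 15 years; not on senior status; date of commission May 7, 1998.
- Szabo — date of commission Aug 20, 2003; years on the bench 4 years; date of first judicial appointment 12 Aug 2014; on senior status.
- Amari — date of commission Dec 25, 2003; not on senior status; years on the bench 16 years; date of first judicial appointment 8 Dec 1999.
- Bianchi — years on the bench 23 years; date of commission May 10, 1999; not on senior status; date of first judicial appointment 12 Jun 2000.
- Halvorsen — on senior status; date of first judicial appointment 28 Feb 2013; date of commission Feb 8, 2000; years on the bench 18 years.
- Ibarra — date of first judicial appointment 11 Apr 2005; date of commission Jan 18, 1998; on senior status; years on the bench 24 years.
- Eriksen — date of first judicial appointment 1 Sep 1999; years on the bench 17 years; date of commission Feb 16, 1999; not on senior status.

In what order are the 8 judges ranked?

By date of commission (earlier first): Ibarra (Jan 18, 1998); then Kowalski (May 7, 1998); then Eriksen (Feb 16, 1999); then Bianchi (May 10, 1999); then Halvorsen (Feb 8, 2000); then Szabo (Aug 20, 2003); then Amari and Baptiste (both Dec 25, 2003).
Amari and Baptiste are each not on senior status, so the next rule applies.
Among Amari and Baptiste, alphabetically by surname: Amari before Baptiste.
Full order: Ibarra, Kowalski, Eriksen, Bianchi, Halvorsen, Szabo, Amari, Baptiste.

Ibarra, Kowalski, Eriksen, Bianchi, Halvorsen, Szabo, Amari, Baptiste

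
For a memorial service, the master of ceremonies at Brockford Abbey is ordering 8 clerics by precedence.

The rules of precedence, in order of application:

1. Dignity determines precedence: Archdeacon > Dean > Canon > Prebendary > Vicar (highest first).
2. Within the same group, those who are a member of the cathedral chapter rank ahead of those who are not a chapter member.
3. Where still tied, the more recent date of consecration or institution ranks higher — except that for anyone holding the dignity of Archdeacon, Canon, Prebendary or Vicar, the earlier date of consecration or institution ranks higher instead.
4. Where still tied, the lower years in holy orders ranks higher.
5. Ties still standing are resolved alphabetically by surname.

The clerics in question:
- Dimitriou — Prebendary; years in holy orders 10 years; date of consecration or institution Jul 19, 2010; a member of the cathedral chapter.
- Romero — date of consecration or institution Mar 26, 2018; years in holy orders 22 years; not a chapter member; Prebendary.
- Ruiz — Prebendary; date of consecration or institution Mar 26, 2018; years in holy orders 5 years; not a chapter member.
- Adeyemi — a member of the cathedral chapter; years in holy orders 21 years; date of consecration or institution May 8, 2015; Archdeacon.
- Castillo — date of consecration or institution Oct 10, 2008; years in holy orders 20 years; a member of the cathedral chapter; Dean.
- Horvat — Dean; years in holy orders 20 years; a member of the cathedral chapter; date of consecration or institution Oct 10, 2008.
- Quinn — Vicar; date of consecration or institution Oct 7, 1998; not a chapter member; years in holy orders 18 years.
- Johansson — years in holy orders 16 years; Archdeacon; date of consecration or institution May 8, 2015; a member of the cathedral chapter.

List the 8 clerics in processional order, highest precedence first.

Johansson, Adeyemi, Castillo, Horvat, Dimitriou, Ruiz, Romero, Quinn

By dignity: Johansson and Adeyemi (Archdeacon); then Castillo and Horvat (Dean); then Dimitriou, Ruiz and Romero (Prebendary); then Quinn (Vicar).
Johansson and Adeyemi are each a member of the cathedral chapter, so the next rule applies.
Johansson and Adeyemi both have date of consecration or institution May 8, 2015, so the next rule applies.
Among Johansson and Adeyemi, by years in holy orders (lower first): Johansson (16 years) before Adeyemi (21 years).
Castillo and Horvat are each a member of the cathedral chapter, so the next rule applies.
Castillo and Horvat both have date of consecration or institution Oct 10, 2008, so the next rule applies.
Castillo and Horvat both have years in holy orders 20 years, so the next rule applies.
Among Castillo and Horvat, alphabetically by surname: Castillo before Horvat.
Among Dimitriou, Ruiz and Romero, a member of the cathedral chapter before not a chapter member: Dimitriou (a member of the cathedral chapter) before Ruiz and Romero (not a chapter member).
Ruiz and Romero both have date of consecration or institution Mar 26, 2018, so the next rule applies.
Among Ruiz and Romero, by years in holy orders (lower first): Ruiz (5 years) before Romero (22 years).
Full order: Johansson, Adeyemi, Castillo, Horvat, Dimitriou, Ruiz, Romero, Quinn.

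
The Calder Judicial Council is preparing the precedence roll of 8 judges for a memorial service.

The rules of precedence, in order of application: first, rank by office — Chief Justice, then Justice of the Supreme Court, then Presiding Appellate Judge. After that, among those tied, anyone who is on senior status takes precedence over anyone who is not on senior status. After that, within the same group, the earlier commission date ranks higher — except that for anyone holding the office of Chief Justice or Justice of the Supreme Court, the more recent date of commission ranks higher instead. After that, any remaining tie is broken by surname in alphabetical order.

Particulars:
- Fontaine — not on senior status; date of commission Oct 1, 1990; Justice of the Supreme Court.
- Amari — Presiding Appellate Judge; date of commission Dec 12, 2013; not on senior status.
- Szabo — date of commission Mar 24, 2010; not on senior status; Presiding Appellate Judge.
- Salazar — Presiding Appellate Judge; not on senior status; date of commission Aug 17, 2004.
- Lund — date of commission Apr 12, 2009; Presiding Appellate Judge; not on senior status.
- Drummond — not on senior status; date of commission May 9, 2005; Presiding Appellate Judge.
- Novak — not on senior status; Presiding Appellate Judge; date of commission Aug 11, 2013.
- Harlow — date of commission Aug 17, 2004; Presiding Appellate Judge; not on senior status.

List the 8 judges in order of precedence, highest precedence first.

Fontaine, Harlow, Salazar, Drummond, Lund, Szabo, Novak, Amari

By office: Fontaine (Justice of the Supreme Court); then Harlow, Salazar, Drummond, Lund, Szabo, Novak and Amari (Presiding Appellate Judge).
Harlow, Salazar, Drummond, Lund, Szabo, Novak and Amari are each not on senior status, so the next rule applies.
Among Harlow, Salazar, Drummond, Lund, Szabo, Novak and Amari, by date of commission (earlier first): Harlow and Salazar (Aug 17, 2004) before Drummond (May 9, 2005) before Lund (Apr 12, 2009) before Szabo (Mar 24, 2010) before Novak (Aug 11, 2013) before Amari (Dec 12, 2013).
Among Harlow and Salazar, alphabetically by surname: Harlow before Salazar.
Full order: Fontaine, Harlow, Salazar, Drummond, Lund, Szabo, Novak, Amari.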